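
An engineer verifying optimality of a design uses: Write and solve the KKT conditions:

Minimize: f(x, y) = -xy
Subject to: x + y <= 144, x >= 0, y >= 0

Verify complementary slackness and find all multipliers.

Problem: min -xy s.t. x + y <= 144 (multiplier lambda), x >= 0 (mu_x), y >= 0 (mu_y)
KKT stationarity: -y + lambda - mu_x = 0, -x + lambda - mu_y = 0, with lambda, mu_x, mu_y >= 0
Complementary slackness: lambda*(x + y - 144) = 0, mu_x*x = 0, mu_y*y = 0
If lambda = 0: y = -mu_x <= 0 and x = -mu_y <= 0 force x = y = 0 with f = 0; but x = y = 72 is feasible with f = -5184 < 0, so this is not the minimum. Hence lambda > 0 and x + y = 144.
Try x > 0, y > 0 (so mu_x = mu_y = 0): y = lambda, x = lambda => x = y = lambda
x + y = 144 => 2*lambda = 144 => lambda = 72
x* = y* = 72 > 0, consistent with mu_x = mu_y = 0.
(Any feasible point with x = 0 or y = 0 has f = 0 > -5184, so the minimum is not on those boundaries.)
min(-xy) = -5184 (i.e. max xy = 5184)
Multipliers: lambda = 72, mu_x = 0, mu_y = 0
Complementary slackness: lambda*(x + y - 144) = 72*(72 + 72 - 144) = 0, mu_x*x = 0*72 = 0, mu_y*y = 0*72 = 0. Satisfied.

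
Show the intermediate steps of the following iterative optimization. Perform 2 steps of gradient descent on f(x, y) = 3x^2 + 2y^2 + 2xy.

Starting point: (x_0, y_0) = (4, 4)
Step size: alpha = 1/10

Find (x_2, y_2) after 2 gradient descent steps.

f(x,y) = 3x^2 + 2y^2 + 2xy
grad_x = 6x + 2y, grad_y = 4y + 2x
Step 1: grad = (32, 24), (4/5, 8/5)
Step 2: grad = (8, 8), (0, 4/5)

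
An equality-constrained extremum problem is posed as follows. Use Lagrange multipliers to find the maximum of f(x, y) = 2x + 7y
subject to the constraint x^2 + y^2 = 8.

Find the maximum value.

Set up Lagrange conditions: grad f = lambda * grad g
  2 = 2*lambda*x
  7 = 2*lambda*y
From these: x/y = 2/7, so x = 2t, y = 7t for some t.
Substitute into constraint: (2t)^2 + (7t)^2 = 8
  t^2 * 53 = 8
  t = sqrt(8/53)
Maximum = 2*x + 7*y = (2^2 + 7^2)*t = 53 * sqrt(8/53) = sqrt(424)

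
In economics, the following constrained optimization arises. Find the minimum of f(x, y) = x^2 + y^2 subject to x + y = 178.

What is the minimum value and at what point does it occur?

Substitute y = 178 - x into f(x,y) = x^2 + y^2:
g(x) = x^2 + (178 - x)^2 = 2x^2 - 356x + 31684
g'(x) = 4x - 356 = 0  =>  x = 89
y = 178 - 89 = 89
Minimum value = 89^2 + 89^2 = 15842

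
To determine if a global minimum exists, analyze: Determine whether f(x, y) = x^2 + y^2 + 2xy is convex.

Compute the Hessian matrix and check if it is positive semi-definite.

f(x,y) = x^2 + y^2 + 2xy
Hessian H = [[2, 2], [2, 2]]
trace(H) = 4, det(H) = 0
Eigenvalues: (4 +/- sqrt(16)) / 2 = 4, 0
Since both eigenvalues >= 0, f is convex.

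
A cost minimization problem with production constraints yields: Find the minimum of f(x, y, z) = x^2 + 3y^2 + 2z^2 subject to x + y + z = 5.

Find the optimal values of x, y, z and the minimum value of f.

Using Lagrange multipliers on f = x^2 + 3y^2 + 2z^2 with constraint x + y + z = 5:
Conditions: 2*1*x = lambda, 2*3*y = lambda, 2*2*z = lambda
So x = lambda/2, y = lambda/6, z = lambda/4
Substituting into constraint: lambda * (11/12) = 5
lambda = 60/11
x = 30/11, y = 10/11, z = 15/11
Minimum value = 150/11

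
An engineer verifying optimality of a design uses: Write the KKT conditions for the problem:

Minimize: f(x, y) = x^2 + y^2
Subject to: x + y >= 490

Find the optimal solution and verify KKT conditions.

KKT conditions for min x^2 + y^2 s.t. x + y >= 490:
Stationarity: 2x = mu, 2y = mu
So x = y = mu/2.
Complementary slackness: mu*(x + y - 490) = 0
Primal feasibility: x + y >= 490; dual feasibility: mu >= 0
If mu = 0 then x = y = 0, but 0 + 0 < 490 is infeasible, so the constraint is active.
Constraint active: x + y = 2*(mu/2) = 490 => mu = 490
x = y = 245, f = 120050
Verify: stationarity 2*245 = 490 = mu; primal 245 + 245 = 490 >= 490; dual mu = 490 >= 0; complementary slackness 490*(490 - 490) = 0. All KKT conditions hold.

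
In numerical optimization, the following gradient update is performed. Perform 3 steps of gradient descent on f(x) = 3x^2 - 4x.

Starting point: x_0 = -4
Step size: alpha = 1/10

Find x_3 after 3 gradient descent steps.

f(x) = 3x^2 - 4x, f'(x) = 6x + (-4)
Step 1: f'(-4) = -28, x_1 = -4 - 1/10 * -28 = -6/5
Step 2: f'(-6/5) = -56/5, x_2 = -6/5 - 1/10 * -56/5 = -2/25
Step 3: f'(-2/25) = -112/25, x_3 = -2/25 - 1/10 * -112/25 = 46/125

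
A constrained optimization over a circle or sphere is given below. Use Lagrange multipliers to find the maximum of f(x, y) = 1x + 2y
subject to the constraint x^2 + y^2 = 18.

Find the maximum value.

Set up Lagrange conditions: grad f = lambda * grad g
  1 = 2*lambda*x
  2 = 2*lambda*y
From these: x/y = 1/2, so x = 1t, y = 2t for some t.
Substitute into constraint: (1t)^2 + (2t)^2 = 18
  t^2 * 5 = 18
  t = sqrt(18/5)
Maximum = 1*x + 2*y = (1^2 + 2^2)*t = 5 * sqrt(18/5) = sqrt(90)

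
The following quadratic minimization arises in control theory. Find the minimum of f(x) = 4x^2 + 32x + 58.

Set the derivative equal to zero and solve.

f(x) = 4x^2 + 32x + 58
f'(x) = 8x + (32) = 0
x = -32/8 = -4
f(-4) = -6
Since f''(x) = 8 > 0, this is a minimum.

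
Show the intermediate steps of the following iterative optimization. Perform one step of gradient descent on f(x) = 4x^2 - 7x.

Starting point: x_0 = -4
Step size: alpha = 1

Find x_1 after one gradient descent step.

f(x) = 4x^2 - 7x
f'(x) = 8x - 7
f'(-4) = 8*-4 + (-7) = -39
x_1 = x_0 - alpha * f'(x_0) = -4 - 1 * -39 = 35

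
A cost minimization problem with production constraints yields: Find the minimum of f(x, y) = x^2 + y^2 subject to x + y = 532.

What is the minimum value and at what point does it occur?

Substitute y = 532 - x into f(x,y) = x^2 + y^2:
g(x) = x^2 + (532 - x)^2 = 2x^2 - 1064x + 283024
g'(x) = 4x - 1064 = 0  =>  x = 266
y = 532 - 266 = 266
Minimum value = 266^2 + 266^2 = 141512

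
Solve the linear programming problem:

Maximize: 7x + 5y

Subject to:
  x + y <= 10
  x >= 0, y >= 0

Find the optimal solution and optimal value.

The feasible region has vertices at [(0, 0), (10, 0), (0, 10)].
Checking objective 7x + 5y at each vertex:
  (0, 0): 7*0 + 5*0 = 0
  (10, 0): 7*10 + 5*0 = 70
  (0, 10): 7*0 + 5*10 = 50
Maximum is 70 at (10, 0).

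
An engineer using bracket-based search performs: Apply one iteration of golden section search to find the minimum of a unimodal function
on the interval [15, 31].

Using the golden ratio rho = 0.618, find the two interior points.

Golden section search on [15, 31].
Golden ratio rho = 0.618 (approx).
Interior points:
  x_1 = 15 + (1-0.618)*16 = 21.1120
  x_2 = 15 + 0.618*16 = 24.8880
Compare f(x_1) and f(x_2) to determine which subinterval to keep.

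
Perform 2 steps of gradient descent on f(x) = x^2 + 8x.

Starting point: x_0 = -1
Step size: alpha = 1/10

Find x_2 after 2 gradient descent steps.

f(x) = x^2 + 8x, f'(x) = 2x + (8)
Step 1: f'(-1) = 6, x_1 = -1 - 1/10 * 6 = -8/5
Step 2: f'(-8/5) = 24/5, x_2 = -8/5 - 1/10 * 24/5 = -52/25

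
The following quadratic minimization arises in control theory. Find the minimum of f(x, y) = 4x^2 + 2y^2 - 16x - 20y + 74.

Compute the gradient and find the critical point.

f(x,y) = 4x^2 + 2y^2 - 16x - 20y + 74
df/dx = 8x + (-16) = 0  =>  x = 2
df/dy = 4y + (-20) = 0  =>  y = 5
f(2, 5) = 4*(2)^2 + 2*(5)^2 + -16*(2) + -20*(5) + 74 = 8
Hessian is diagonal with entries 8, 4 > 0, so this is a minimum.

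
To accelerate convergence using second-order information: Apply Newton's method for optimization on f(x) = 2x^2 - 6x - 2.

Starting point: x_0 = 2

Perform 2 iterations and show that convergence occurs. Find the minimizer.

f(x) = 2x^2 - 6x - 2, f'(x) = 4x + (-6), f''(x) = 4
Step 1: f'(2) = 2, x_1 = 2 - 2/4 = 3/2
Step 2: f'(3/2) = 0, x_2 = 3/2 (converged)
Newton's method converges in 1 step for quadratics.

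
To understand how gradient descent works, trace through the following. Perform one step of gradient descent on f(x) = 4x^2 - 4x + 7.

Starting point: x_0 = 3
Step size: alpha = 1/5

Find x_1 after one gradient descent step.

f(x) = 4x^2 - 4x + 7
f'(x) = 8x - 4
f'(3) = 8*3 + (-4) = 20
x_1 = x_0 - alpha * f'(x_0) = 3 - 1/5 * 20 = -1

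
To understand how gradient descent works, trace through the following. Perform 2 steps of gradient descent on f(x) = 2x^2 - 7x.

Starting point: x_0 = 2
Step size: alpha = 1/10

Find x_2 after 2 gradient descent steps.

f(x) = 2x^2 - 7x, f'(x) = 4x + (-7)
Step 1: f'(2) = 1, x_1 = 2 - 1/10 * 1 = 19/10
Step 2: f'(19/10) = 3/5, x_2 = 19/10 - 1/10 * 3/5 = 46/25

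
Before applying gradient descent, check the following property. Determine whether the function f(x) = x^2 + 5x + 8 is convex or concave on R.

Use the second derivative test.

f(x) = x^2 + 5x + 8
f'(x) = 2x + 5
f''(x) = 2
Since f''(x) = 2 > 0 for all x, f is convex on R.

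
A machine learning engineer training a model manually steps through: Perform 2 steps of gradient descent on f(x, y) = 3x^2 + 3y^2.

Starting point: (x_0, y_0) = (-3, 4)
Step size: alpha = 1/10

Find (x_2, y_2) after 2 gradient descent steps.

f(x,y) = 3x^2 + 3y^2
grad_x = 6x + 0y, grad_y = 6y + 0x
Step 1: grad = (-18, 24), (-6/5, 8/5)
Step 2: grad = (-36/5, 48/5), (-12/25, 16/25)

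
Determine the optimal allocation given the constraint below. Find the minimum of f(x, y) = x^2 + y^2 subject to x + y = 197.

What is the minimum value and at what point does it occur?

Substitute y = 197 - x into f(x,y) = x^2 + y^2:
g(x) = x^2 + (197 - x)^2 = 2x^2 - 394x + 38809
g'(x) = 4x - 394 = 0  =>  x = 197/2
y = 197 - 197/2 = 197/2
Minimum value = (197/2)^2 + (197/2)^2 = 38809/2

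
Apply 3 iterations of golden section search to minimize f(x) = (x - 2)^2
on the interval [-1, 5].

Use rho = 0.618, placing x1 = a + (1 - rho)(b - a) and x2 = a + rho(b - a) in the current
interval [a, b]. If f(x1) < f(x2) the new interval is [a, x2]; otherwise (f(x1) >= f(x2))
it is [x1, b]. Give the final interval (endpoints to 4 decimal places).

Golden section search for min of f(x) = (x - 2)^2 on [-1, 5].
Each step: x1 = a + (1 - rho)(b - a), x2 = a + rho(b - a); if f(x1) < f(x2) keep [a, x2], otherwise keep [x1, b].
Step 1: [-1.0000, 5.0000], x1=1.2920 (f=0.5013), x2=2.7080 (f=0.5013); f(x1) = f(x2) (tie, not '<') => keep [1.2920, 5.0000]
Step 2: [1.2920, 5.0000], x1=2.7085 (f=0.5019), x2=3.5835 (f=2.5076); f(x1) < f(x2) => keep [1.2920, 3.5835]
Step 3: [1.2920, 3.5835], x1=2.1674 (f=0.0280), x2=2.7082 (f=0.5015); f(x1) < f(x2) => keep [1.2920, 2.7082]
Final interval: [1.2920, 2.7082]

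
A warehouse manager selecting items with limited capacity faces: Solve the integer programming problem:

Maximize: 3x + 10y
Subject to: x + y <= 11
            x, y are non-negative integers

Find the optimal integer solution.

Objective: 3x + 10y, constraint: x + y <= 11
Coefficient of y is 10 > coefficient of x is 3, so allocate the entire budget to y.
Optimal: x = 0, y = 11, value = 110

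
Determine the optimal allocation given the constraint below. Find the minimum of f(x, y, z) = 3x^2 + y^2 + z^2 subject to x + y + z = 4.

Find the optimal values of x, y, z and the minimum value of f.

Using Lagrange multipliers on f = 3x^2 + y^2 + z^2 with constraint x + y + z = 4:
Conditions: 2*3*x = lambda, 2*1*y = lambda, 2*1*z = lambda
So x = lambda/6, y = lambda/2, z = lambda/2
Substituting into constraint: lambda * (7/6) = 4
lambda = 24/7
x = 4/7, y = 12/7, z = 12/7
Minimum value = 48/7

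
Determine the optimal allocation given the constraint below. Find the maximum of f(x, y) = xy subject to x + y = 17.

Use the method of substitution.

Substitute y = 17 - x into f(x,y) = xy:
g(x) = x(17 - x) = 17x - x^2
g'(x) = 17 - 2x = 0  =>  x = 17/2
y = 17 - 17/2 = 17/2
Maximum value = (17/2) * (17/2) = 289/4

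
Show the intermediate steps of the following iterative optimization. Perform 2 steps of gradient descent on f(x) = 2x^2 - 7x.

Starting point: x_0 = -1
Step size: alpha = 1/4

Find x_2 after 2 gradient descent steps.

f(x) = 2x^2 - 7x, f'(x) = 4x + (-7)
Step 1: f'(-1) = -11, x_1 = -1 - 1/4 * -11 = 7/4
Step 2: f'(7/4) = 0, x_2 = 7/4 - 1/4 * 0 = 7/4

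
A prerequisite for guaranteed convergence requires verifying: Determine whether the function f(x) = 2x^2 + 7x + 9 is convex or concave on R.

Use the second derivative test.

f(x) = 2x^2 + 7x + 9
f'(x) = 4x + 7
f''(x) = 4
Since f''(x) = 4 > 0 for all x, f is convex on R.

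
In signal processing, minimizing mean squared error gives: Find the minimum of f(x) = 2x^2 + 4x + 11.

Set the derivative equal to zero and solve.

f(x) = 2x^2 + 4x + 11
f'(x) = 4x + (4) = 0
x = -4/4 = -1
f(-1) = 9
Since f''(x) = 4 > 0, this is a minimum.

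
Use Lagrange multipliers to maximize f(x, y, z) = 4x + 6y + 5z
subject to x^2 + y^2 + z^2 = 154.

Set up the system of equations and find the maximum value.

Lagrange conditions: 4 = 2*lambda*x, 6 = 2*lambda*y, 5 = 2*lambda*z
So x:4 = y:6 = z:5, i.e. x = 4t, y = 6t, z = 5t
Constraint: t^2*(4^2 + 6^2 + 5^2) = 154
  t^2 * 77 = 154  =>  t = sqrt(2)
Maximum = 4*4t + 6*6t + 5*5t = 77*sqrt(2) = sqrt(11858)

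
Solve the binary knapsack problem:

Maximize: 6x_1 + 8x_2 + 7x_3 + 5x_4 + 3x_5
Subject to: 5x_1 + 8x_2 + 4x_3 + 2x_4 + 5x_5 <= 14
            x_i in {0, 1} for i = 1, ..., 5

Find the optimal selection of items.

Items: item 1 (v=6, w=5), item 2 (v=8, w=8), item 3 (v=7, w=4), item 4 (v=5, w=2), item 5 (v=3, w=5)
Capacity: 14
Checking all 32 subsets (w = total weight, v = total value):
  {}: w = 0, v = 0
  {1}: w = 5, v = 6
  {2}: w = 8, v = 8
  {3}: w = 4, v = 7
  {4}: w = 2, v = 5
  {5}: w = 5, v = 3
  {1, 2}: w = 13, v = 14
  {1, 3}: w = 9, v = 13
  {1, 4}: w = 7, v = 11
  {1, 5}: w = 10, v = 9
  {2, 3}: w = 12, v = 15
  {2, 4}: w = 10, v = 13
  {2, 5}: w = 13, v = 11
  {3, 4}: w = 6, v = 12
  {3, 5}: w = 9, v = 10
  {4, 5}: w = 7, v = 8
  {1, 2, 3}: w = 17 > 14, infeasible
  {1, 2, 4}: w = 15 > 14, infeasible
  {1, 2, 5}: w = 18 > 14, infeasible
  {1, 3, 4}: w = 11, v = 18
  {1, 3, 5}: w = 14, v = 16
  {1, 4, 5}: w = 12, v = 14
  {2, 3, 4}: w = 14, v = 20
  {2, 3, 5}: w = 17 > 14, infeasible
  {2, 4, 5}: w = 15 > 14, infeasible
  {3, 4, 5}: w = 11, v = 15
  {1, 2, 3, 4}: w = 19 > 14, infeasible
  {1, 2, 3, 5}: w = 22 > 14, infeasible
  {1, 2, 4, 5}: w = 20 > 14, infeasible
  {1, 3, 4, 5}: w = 16 > 14, infeasible
  {2, 3, 4, 5}: w = 19 > 14, infeasible
  {1, 2, 3, 4, 5}: w = 24 > 14, infeasible
Best feasible subset: items [2, 3, 4]
Total weight: 14 <= 14, total value: 20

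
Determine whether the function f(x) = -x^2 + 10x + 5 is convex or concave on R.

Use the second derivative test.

f(x) = -x^2 + 10x + 5
f'(x) = -2x + 10
f''(x) = -2
Since f''(x) = -2 < 0 for all x, f is concave on R.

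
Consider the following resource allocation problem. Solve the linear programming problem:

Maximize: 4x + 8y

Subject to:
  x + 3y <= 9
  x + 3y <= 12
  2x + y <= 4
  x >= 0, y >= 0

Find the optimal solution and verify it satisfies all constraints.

Feasible vertices: (0, 0), (0, 3), (3/5, 14/5), (2, 0)
Objective 4x + 8y at each vertex:
  (0, 0): 0
  (0, 3): 24
  (3/5, 14/5): 124/5
  (2, 0): 8
Maximum is 124/5 at (3/5, 14/5).
Verify constraints at (x, y) = (3/5, 14/5):
  1*(3/5) + 3*(14/5) = 9 <= 9 (active)
  1*(3/5) + 3*(14/5) = 9 <= 12
  2*(3/5) + 1*(14/5) = 4 <= 4 (active)
  x = 3/5 >= 0, y = 14/5 >= 0. All constraints satisfied.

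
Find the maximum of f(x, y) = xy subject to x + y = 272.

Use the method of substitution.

Substitute y = 272 - x into f(x,y) = xy:
g(x) = x(272 - x) = 272x - x^2
g'(x) = 272 - 2x = 0  =>  x = 136
y = 272 - 136 = 136
Maximum value = 136 * 136 = 18496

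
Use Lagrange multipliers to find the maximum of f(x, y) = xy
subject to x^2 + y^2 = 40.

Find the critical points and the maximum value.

Lagrange conditions: y = 2*lambda*x and x = 2*lambda*y
If x = 0 then y = 0, violating the constraint, so x, y != 0.
Dividing: y/x = x/y => x^2 = y^2 => y = x or y = -x
Constraint: 2x^2 = 40 => x^2 = 20 => x = +/-sqrt(20)
Critical points: (sqrt(20), sqrt(20)), (-sqrt(20), -sqrt(20)), (sqrt(20), -sqrt(20)), (-sqrt(20), sqrt(20))
  y = x:  xy = x^2 = 20  at (sqrt(20), sqrt(20)) and (-sqrt(20), -sqrt(20))
  y = -x: xy = -x^2 = -20 at (sqrt(20), -sqrt(20)) and (-sqrt(20), sqrt(20))
Maximum xy = 20 at (sqrt(20), sqrt(20)) and (-sqrt(20), -sqrt(20))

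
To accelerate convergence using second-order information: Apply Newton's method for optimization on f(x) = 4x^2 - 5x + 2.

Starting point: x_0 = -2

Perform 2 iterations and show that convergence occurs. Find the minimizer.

f(x) = 4x^2 - 5x + 2, f'(x) = 8x + (-5), f''(x) = 8
Step 1: f'(-2) = -21, x_1 = -2 - -21/8 = 5/8
Step 2: f'(5/8) = 0, x_2 = 5/8 (converged)
Newton's method converges in 1 step for quadratics.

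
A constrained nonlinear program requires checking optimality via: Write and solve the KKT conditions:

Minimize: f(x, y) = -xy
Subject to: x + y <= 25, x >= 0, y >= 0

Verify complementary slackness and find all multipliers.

Problem: min -xy s.t. x + y <= 25 (multiplier lambda), x >= 0 (mu_x), y >= 0 (mu_y)
KKT stationarity: -y + lambda - mu_x = 0, -x + lambda - mu_y = 0, with lambda, mu_x, mu_y >= 0
Complementary slackness: lambda*(x + y - 25) = 0, mu_x*x = 0, mu_y*y = 0
If lambda = 0: y = -mu_x <= 0 and x = -mu_y <= 0 force x = y = 0 with f = 0; but x = y = 25/2 is feasible with f = -625/4 < 0, so this is not the minimum. Hence lambda > 0 and x + y = 25.
Try x > 0, y > 0 (so mu_x = mu_y = 0): y = lambda, x = lambda => x = y = lambda
x + y = 25 => 2*lambda = 25 => lambda = 25/2
x* = y* = 25/2 > 0, consistent with mu_x = mu_y = 0.
(Any feasible point with x = 0 or y = 0 has f = 0 > -625/4, so the minimum is not on those boundaries.)
min(-xy) = -625/4 (i.e. max xy = 625/4)
Multipliers: lambda = 25/2, mu_x = 0, mu_y = 0
Complementary slackness: lambda*(x + y - 25) = 25/2*(25/2 + 25/2 - 25) = 0, mu_x*x = 0*25/2 = 0, mu_y*y = 0*25/2 = 0. Satisfied.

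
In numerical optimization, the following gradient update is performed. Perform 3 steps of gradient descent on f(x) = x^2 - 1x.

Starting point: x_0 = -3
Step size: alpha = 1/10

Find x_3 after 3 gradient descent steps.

f(x) = x^2 - 1x, f'(x) = 2x + (-1)
Step 1: f'(-3) = -7, x_1 = -3 - 1/10 * -7 = -23/10
Step 2: f'(-23/10) = -28/5, x_2 = -23/10 - 1/10 * -28/5 = -87/50
Step 3: f'(-87/50) = -112/25, x_3 = -87/50 - 1/10 * -112/25 = -323/250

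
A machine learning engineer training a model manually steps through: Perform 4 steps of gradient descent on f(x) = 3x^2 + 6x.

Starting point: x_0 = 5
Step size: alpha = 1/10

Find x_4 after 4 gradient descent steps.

f(x) = 3x^2 + 6x, f'(x) = 6x + (6)
Step 1: f'(5) = 36, x_1 = 5 - 1/10 * 36 = 7/5
Step 2: f'(7/5) = 72/5, x_2 = 7/5 - 1/10 * 72/5 = -1/25
Step 3: f'(-1/25) = 144/25, x_3 = -1/25 - 1/10 * 144/25 = -77/125
Step 4: f'(-77/125) = 288/125, x_4 = -77/125 - 1/10 * 288/125 = -529/625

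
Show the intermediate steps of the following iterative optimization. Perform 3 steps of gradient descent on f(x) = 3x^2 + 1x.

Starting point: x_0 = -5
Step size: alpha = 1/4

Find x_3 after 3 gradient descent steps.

f(x) = 3x^2 + 1x, f'(x) = 6x + (1)
Step 1: f'(-5) = -29, x_1 = -5 - 1/4 * -29 = 9/4
Step 2: f'(9/4) = 29/2, x_2 = 9/4 - 1/4 * 29/2 = -11/8
Step 3: f'(-11/8) = -29/4, x_3 = -11/8 - 1/4 * -29/4 = 7/16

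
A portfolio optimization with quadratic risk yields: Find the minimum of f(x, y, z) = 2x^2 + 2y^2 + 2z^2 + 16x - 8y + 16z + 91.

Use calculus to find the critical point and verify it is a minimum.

f(x,y,z) = 2x^2 + 2y^2 + 2z^2 + 16x - 8y + 16z + 91
df/dx = 4x + (16) = 0 => x = -4
df/dy = 4y + (-8) = 0 => y = 2
df/dz = 4z + (16) = 0 => z = -4
f(-4,2,-4) = 2*(-4)^2 + 2*(2)^2 + 2*(-4)^2 + 16*(-4) + -8*(2) + 16*(-4) + 91 = 19
Hessian is diagonal with entries 4, 4, 4 > 0, confirmed minimum.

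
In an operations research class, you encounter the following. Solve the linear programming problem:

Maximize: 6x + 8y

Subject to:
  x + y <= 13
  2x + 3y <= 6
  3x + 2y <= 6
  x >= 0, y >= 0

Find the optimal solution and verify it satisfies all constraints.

Feasible vertices: (0, 0), (0, 2), (6/5, 6/5), (2, 0)
Objective 6x + 8y at each vertex:
  (0, 0): 0
  (0, 2): 16
  (6/5, 6/5): 84/5
  (2, 0): 12
Maximum is 84/5 at (6/5, 6/5).
Verify constraints at (x, y) = (6/5, 6/5):
  1*(6/5) + 1*(6/5) = 12/5 <= 13
  2*(6/5) + 3*(6/5) = 6 <= 6 (active)
  3*(6/5) + 2*(6/5) = 6 <= 6 (active)
  x = 6/5 >= 0, y = 6/5 >= 0. All constraints satisfied.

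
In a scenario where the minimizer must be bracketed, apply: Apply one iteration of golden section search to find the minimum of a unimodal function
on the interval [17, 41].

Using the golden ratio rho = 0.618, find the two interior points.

Golden section search on [17, 41].
Golden ratio rho = 0.618 (approx).
Interior points:
  x_1 = 17 + (1-0.618)*24 = 26.1680
  x_2 = 17 + 0.618*24 = 31.8320
Compare f(x_1) and f(x_2) to determine which subinterval to keep.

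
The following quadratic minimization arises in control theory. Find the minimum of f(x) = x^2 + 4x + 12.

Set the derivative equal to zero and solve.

f(x) = x^2 + 4x + 12
f'(x) = 2x + (4) = 0
x = -4/2 = -2
f(-2) = 8
Since f''(x) = 2 > 0, this is a minimum.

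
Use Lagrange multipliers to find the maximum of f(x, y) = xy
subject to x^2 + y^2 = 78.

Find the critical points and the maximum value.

Lagrange conditions: y = 2*lambda*x and x = 2*lambda*y
If x = 0 then y = 0, violating the constraint, so x, y != 0.
Dividing: y/x = x/y => x^2 = y^2 => y = x or y = -x
Constraint: 2x^2 = 78 => x^2 = 39 => x = +/-sqrt(39)
Critical points: (sqrt(39), sqrt(39)), (-sqrt(39), -sqrt(39)), (sqrt(39), -sqrt(39)), (-sqrt(39), sqrt(39))
  y = x:  xy = x^2 = 39  at (sqrt(39), sqrt(39)) and (-sqrt(39), -sqrt(39))
  y = -x: xy = -x^2 = -39 at (sqrt(39), -sqrt(39)) and (-sqrt(39), sqrt(39))
Maximum xy = 39 at (sqrt(39), sqrt(39)) and (-sqrt(39), -sqrt(39))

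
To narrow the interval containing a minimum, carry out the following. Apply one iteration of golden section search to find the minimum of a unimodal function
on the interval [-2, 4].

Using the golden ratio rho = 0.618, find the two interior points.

Golden section search on [-2, 4].
Golden ratio rho = 0.618 (approx).
Interior points:
  x_1 = -2 + (1-0.618)*6 = 0.2920
  x_2 = -2 + 0.618*6 = 1.7080
Compare f(x_1) and f(x_2) to determine which subinterval to keep.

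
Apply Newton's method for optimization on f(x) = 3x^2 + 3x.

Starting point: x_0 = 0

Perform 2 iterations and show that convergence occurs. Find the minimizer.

f(x) = 3x^2 + 3x, f'(x) = 6x + (3), f''(x) = 6
Step 1: f'(0) = 3, x_1 = 0 - 3/6 = -1/2
Step 2: f'(-1/2) = 0, x_2 = -1/2 (converged)
Newton's method converges in 1 step for quadratics.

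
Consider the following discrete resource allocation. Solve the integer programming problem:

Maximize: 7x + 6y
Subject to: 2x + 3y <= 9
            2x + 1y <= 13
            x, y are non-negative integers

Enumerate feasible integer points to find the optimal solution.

Constraint 1: 2x + 3y <= 9
Constraint 2: 2x + 1y <= 13
Feasible x range (need y >= 0): 0 <= x <= min(9/2, 13/2) => x in {0, ..., 4}.
Enumerate feasible integer points row by row (the coefficient of y is 6 > 0, so for each x the largest feasible y gives the best value):
  x = 0: y <= min((9 - 2*0)/3, (13 - 2*0)/1) => y in {0, ..., 3}; best 7*0 + 6*3 = 18
  x = 1: y <= min((9 - 2*1)/3, (13 - 2*1)/1) => y in {0, ..., 2}; best 7*1 + 6*2 = 19
  x = 2: y <= min((9 - 2*2)/3, (13 - 2*2)/1) => y in {0, ..., 1}; best 7*2 + 6*1 = 20
  x = 3: y <= min((9 - 2*3)/3, (13 - 2*3)/1) => y in {0, ..., 1}; best 7*3 + 6*1 = 27
  x = 4: y <= min((9 - 2*4)/3, (13 - 2*4)/1) => y in {0}; best 7*4 + 6*0 = 28
The maximum 7x + 6y = 28 is achieved at x = 4, y = 0.
Check: 2*4 + 3*0 = 8 <= 9 and 2*4 + 1*0 = 8 <= 13.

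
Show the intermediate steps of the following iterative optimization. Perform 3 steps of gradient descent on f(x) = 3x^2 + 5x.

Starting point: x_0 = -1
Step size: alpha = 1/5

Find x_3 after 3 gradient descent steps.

f(x) = 3x^2 + 5x, f'(x) = 6x + (5)
Step 1: f'(-1) = -1, x_1 = -1 - 1/5 * -1 = -4/5
Step 2: f'(-4/5) = 1/5, x_2 = -4/5 - 1/5 * 1/5 = -21/25
Step 3: f'(-21/25) = -1/25, x_3 = -21/25 - 1/5 * -1/25 = -104/125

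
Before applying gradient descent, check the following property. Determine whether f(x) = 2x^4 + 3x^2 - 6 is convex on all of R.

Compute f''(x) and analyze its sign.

f(x) = 2x^4 + 3x^2 - 6
f'(x) = 8x^3 + 6x
f''(x) = 24x^2 + 6
f''(x) = 24x^2 + 6 >= 6 > 0 for all x
Therefore, f is convex on R.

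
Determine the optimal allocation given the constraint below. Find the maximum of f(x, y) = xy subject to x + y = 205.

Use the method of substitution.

Substitute y = 205 - x into f(x,y) = xy:
g(x) = x(205 - x) = 205x - x^2
g'(x) = 205 - 2x = 0  =>  x = 205/2
y = 205 - 205/2 = 205/2
Maximum value = (205/2) * (205/2) = 42025/4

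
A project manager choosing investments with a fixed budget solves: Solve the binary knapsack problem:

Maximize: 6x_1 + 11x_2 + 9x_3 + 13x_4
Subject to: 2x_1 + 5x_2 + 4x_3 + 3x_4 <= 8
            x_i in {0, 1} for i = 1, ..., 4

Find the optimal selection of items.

Items: item 1 (v=6, w=2), item 2 (v=11, w=5), item 3 (v=9, w=4), item 4 (v=13, w=3)
Capacity: 8
Checking all 16 subsets (w = total weight, v = total value):
  {}: w = 0, v = 0
  {1}: w = 2, v = 6
  {2}: w = 5, v = 11
  {3}: w = 4, v = 9
  {4}: w = 3, v = 13
  {1, 2}: w = 7, v = 17
  {1, 3}: w = 6, v = 15
  {1, 4}: w = 5, v = 19
  {2, 3}: w = 9 > 8, infeasible
  {2, 4}: w = 8, v = 24
  {3, 4}: w = 7, v = 22
  {1, 2, 3}: w = 11 > 8, infeasible
  {1, 2, 4}: w = 10 > 8, infeasible
  {1, 3, 4}: w = 9 > 8, infeasible
  {2, 3, 4}: w = 12 > 8, infeasible
  {1, 2, 3, 4}: w = 14 > 8, infeasible
Best feasible subset: items [2, 4]
Total weight: 8 <= 8, total value: 24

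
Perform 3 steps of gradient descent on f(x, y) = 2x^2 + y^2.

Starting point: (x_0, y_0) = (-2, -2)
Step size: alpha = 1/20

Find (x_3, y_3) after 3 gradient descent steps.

f(x,y) = 2x^2 + y^2
grad_x = 4x + 0y, grad_y = 2y + 0x
Step 1: grad = (-8, -4), (-8/5, -9/5)
Step 2: grad = (-32/5, -18/5), (-32/25, -81/50)
Step 3: grad = (-128/25, -81/25), (-128/125, -729/500)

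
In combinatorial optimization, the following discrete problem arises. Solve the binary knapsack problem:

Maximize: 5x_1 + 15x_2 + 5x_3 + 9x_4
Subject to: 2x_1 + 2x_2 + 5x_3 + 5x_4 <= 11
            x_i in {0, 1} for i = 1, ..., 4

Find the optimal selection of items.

Items: item 1 (v=5, w=2), item 2 (v=15, w=2), item 3 (v=5, w=5), item 4 (v=9, w=5)
Capacity: 11
Checking all 16 subsets (w = total weight, v = total value):
  {}: w = 0, v = 0
  {1}: w = 2, v = 5
  {2}: w = 2, v = 15
  {3}: w = 5, v = 5
  {4}: w = 5, v = 9
  {1, 2}: w = 4, v = 20
  {1, 3}: w = 7, v = 10
  {1, 4}: w = 7, v = 14
  {2, 3}: w = 7, v = 20
  {2, 4}: w = 7, v = 24
  {3, 4}: w = 10, v = 14
  {1, 2, 3}: w = 9, v = 25
  {1, 2, 4}: w = 9, v = 29
  {1, 3, 4}: w = 12 > 11, infeasible
  {2, 3, 4}: w = 12 > 11, infeasible
  {1, 2, 3, 4}: w = 14 > 11, infeasible
Best feasible subset: items [1, 2, 4]
Total weight: 9 <= 11, total value: 29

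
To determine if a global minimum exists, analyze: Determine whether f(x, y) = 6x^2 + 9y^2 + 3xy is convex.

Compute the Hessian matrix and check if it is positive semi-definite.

f(x,y) = 6x^2 + 9y^2 + 3xy
Hessian H = [[12, 3], [3, 18]]
trace(H) = 30, det(H) = 207
Eigenvalues: (30 +/- sqrt(72)) / 2 = 19.24, 10.76
Since both eigenvalues > 0, f is convex.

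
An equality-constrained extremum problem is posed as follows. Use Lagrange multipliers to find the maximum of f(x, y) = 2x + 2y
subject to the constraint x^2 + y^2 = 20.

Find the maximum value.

Set up Lagrange conditions: grad f = lambda * grad g
  2 = 2*lambda*x
  2 = 2*lambda*y
From these: x/y = 2/2, so x = 2t, y = 2t for some t.
Substitute into constraint: (2t)^2 + (2t)^2 = 20
  t^2 * 8 = 20
  t = sqrt(20/8)
Maximum = 2*x + 2*y = (2^2 + 2^2)*t = 8 * sqrt(20/8) = sqrt(160)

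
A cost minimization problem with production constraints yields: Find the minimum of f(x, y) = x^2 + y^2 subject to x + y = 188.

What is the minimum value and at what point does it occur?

Substitute y = 188 - x into f(x,y) = x^2 + y^2:
g(x) = x^2 + (188 - x)^2 = 2x^2 - 376x + 35344
g'(x) = 4x - 376 = 0  =>  x = 94
y = 188 - 94 = 94
Minimum value = 94^2 + 94^2 = 17672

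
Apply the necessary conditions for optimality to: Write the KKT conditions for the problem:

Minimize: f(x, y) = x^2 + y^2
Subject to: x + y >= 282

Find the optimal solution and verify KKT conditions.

KKT conditions for min x^2 + y^2 s.t. x + y >= 282:
Stationarity: 2x = mu, 2y = mu
So x = y = mu/2.
Complementary slackness: mu*(x + y - 282) = 0
Primal feasibility: x + y >= 282; dual feasibility: mu >= 0
If mu = 0 then x = y = 0, but 0 + 0 < 282 is infeasible, so the constraint is active.
Constraint active: x + y = 2*(mu/2) = 282 => mu = 282
x = y = 141, f = 39762
Verify: stationarity 2*141 = 282 = mu; primal 141 + 141 = 282 >= 282; dual mu = 282 >= 0; complementary slackness 282*(282 - 282) = 0. All KKT conditions hold.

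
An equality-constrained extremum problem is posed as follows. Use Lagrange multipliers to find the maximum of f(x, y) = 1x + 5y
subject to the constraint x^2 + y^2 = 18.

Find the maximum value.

Set up Lagrange conditions: grad f = lambda * grad g
  1 = 2*lambda*x
  5 = 2*lambda*y
From these: x/y = 1/5, so x = 1t, y = 5t for some t.
Substitute into constraint: (1t)^2 + (5t)^2 = 18
  t^2 * 26 = 18
  t = sqrt(18/26)
Maximum = 1*x + 5*y = (1^2 + 5^2)*t = 26 * sqrt(18/26) = sqrt(468)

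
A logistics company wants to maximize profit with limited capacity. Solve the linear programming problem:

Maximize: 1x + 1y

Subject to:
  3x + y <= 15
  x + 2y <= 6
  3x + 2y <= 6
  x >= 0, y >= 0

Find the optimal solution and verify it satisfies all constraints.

Feasible vertices: (0, 0), (0, 3), (2, 0)
Objective 1x + 1y at each vertex:
  (0, 0): 0
  (0, 3): 3
  (2, 0): 2
Maximum is 3 at (0, 3).
Verify constraints at (x, y) = (0, 3):
  3*0 + 1*3 = 3 <= 15
  1*0 + 2*3 = 6 <= 6 (active)
  3*0 + 2*3 = 6 <= 6 (active)
  x = 0 >= 0, y = 3 >= 0. All constraints satisfied.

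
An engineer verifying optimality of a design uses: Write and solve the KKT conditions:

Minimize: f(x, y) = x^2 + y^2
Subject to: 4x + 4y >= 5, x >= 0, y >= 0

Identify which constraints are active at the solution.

KKT conditions for min x^2 + y^2 s.t. 4x + 4y >= 5, x >= 0, y >= 0:
Stationarity: 2x = mu*4 + mu_x, 2y = mu*4 + mu_y, with mu, mu_x, mu_y >= 0
Complementary slackness: mu*(4x + 4y - 5) = 0, mu_x*x = 0, mu_y*y = 0
(0, 0) is infeasible (4*0 + 4*0 < 5), so if mu = 0 stationarity would force x = mu_x/2 >= 0, y = mu_y/2 >= 0 with mu_x*x = mu_y*y = 0, i.e. x = y = 0: contradiction. Hence mu > 0 and 4x + 4y = 5 is active.
Try x > 0, y > 0 (so mu_x = mu_y = 0): x = 4*mu/2, y = 4*mu/2
Substitute: 4*(4*mu/2) + 4*(4*mu/2) = 5
  mu*32/2 = 5 => mu = 5/16
x* = 5/8 > 0, y* = 5/8 > 0, consistent with mu_x = mu_y = 0.
f is convex and the constraints are linear, so this KKT point is the global minimum.
f* = 25/32
Active constraints: 4x + 4y >= 5 (holds with equality, mu = 5/16 > 0); x >= 0 and y >= 0 are inactive (mu_x = mu_y = 0).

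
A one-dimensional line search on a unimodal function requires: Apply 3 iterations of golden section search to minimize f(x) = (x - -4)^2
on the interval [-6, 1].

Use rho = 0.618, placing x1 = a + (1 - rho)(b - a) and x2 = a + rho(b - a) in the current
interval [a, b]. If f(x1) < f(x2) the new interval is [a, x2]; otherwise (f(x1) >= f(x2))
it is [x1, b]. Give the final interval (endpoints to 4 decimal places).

Golden section search for min of f(x) = (x - -4)^2 on [-6, 1].
Each step: x1 = a + (1 - rho)(b - a), x2 = a + rho(b - a); if f(x1) < f(x2) keep [a, x2], otherwise keep [x1, b].
Step 1: [-6.0000, 1.0000], x1=-3.3260 (f=0.4543), x2=-1.6740 (f=5.4103); f(x1) < f(x2) => keep [-6.0000, -1.6740]
Step 2: [-6.0000, -1.6740], x1=-4.3475 (f=0.1207), x2=-3.3265 (f=0.4536); f(x1) < f(x2) => keep [-6.0000, -3.3265]
Step 3: [-6.0000, -3.3265], x1=-4.9787 (f=0.9579), x2=-4.3478 (f=0.1210); f(x1) > f(x2) => keep [-4.9787, -3.3265]
Final interval: [-4.9787, -3.3265]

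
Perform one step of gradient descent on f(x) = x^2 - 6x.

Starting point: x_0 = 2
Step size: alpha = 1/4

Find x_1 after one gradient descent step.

f(x) = x^2 - 6x
f'(x) = 2x - 6
f'(2) = 2*2 + (-6) = -2
x_1 = x_0 - alpha * f'(x_0) = 2 - 1/4 * -2 = 5/2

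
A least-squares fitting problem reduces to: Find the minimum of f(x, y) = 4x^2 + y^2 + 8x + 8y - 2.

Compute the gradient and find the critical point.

f(x,y) = 4x^2 + y^2 + 8x + 8y - 2
df/dx = 8x + (8) = 0  =>  x = -1
df/dy = 2y + (8) = 0  =>  y = -4
f(-1, -4) = 4*(-1)^2 + 1*(-4)^2 + 8*(-1) + 8*(-4) + -2 = -22
Hessian is diagonal with entries 8, 2 > 0, so this is a minimum.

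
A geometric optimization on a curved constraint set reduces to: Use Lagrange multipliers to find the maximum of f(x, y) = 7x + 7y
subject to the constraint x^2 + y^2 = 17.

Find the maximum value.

Set up Lagrange conditions: grad f = lambda * grad g
  7 = 2*lambda*x
  7 = 2*lambda*y
From these: x/y = 7/7, so x = 7t, y = 7t for some t.
Substitute into constraint: (7t)^2 + (7t)^2 = 17
  t^2 * 98 = 17
  t = sqrt(17/98)
Maximum = 7*x + 7*y = (7^2 + 7^2)*t = 98 * sqrt(17/98) = sqrt(1666)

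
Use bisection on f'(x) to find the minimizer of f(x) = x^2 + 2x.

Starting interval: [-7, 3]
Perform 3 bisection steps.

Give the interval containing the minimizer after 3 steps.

Finding critical point of f(x) = x^2 + 2x using bisection on f'(x) = 2x + 2.
f'(x) = 0 when x = -1.
Starting interval: [-7, 3]
Step 1: mid = -2, f'(mid) = -2, new interval = [-2, 3]
Step 2: mid = 1/2, f'(mid) = 3, new interval = [-2, 1/2]
Step 3: mid = -3/4, f'(mid) = 1/2, new interval = [-2, -3/4]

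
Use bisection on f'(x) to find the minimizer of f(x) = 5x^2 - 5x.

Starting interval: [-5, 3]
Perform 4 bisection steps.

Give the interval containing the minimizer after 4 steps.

Finding critical point of f(x) = 5x^2 - 5x using bisection on f'(x) = 10x + -5.
f'(x) = 0 when x = 1/2.
Starting interval: [-5, 3]
Step 1: mid = -1, f'(mid) = -15, new interval = [-1, 3]
Step 2: mid = 1, f'(mid) = 5, new interval = [-1, 1]
Step 3: mid = 0, f'(mid) = -5, new interval = [0, 1]
Step 4: mid = 1/2, f'(mid) = 0, new interval = [1/2, 1/2]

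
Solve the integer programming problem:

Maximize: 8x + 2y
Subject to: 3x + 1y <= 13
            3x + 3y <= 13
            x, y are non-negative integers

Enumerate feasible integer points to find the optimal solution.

Constraint 1: 3x + 1y <= 13
Constraint 2: 3x + 3y <= 13
Feasible x range (need y >= 0): 0 <= x <= min(13/3, 13/3) => x in {0, ..., 4}.
Enumerate feasible integer points row by row (the coefficient of y is 2 > 0, so for each x the largest feasible y gives the best value):
  x = 0: y <= min((13 - 3*0)/1, (13 - 3*0)/3) => y in {0, ..., 4}; best 8*0 + 2*4 = 8
  x = 1: y <= min((13 - 3*1)/1, (13 - 3*1)/3) => y in {0, ..., 3}; best 8*1 + 2*3 = 14
  x = 2: y <= min((13 - 3*2)/1, (13 - 3*2)/3) => y in {0, ..., 2}; best 8*2 + 2*2 = 20
  x = 3: y <= min((13 - 3*3)/1, (13 - 3*3)/3) => y in {0, ..., 1}; best 8*3 + 2*1 = 26
  x = 4: y <= min((13 - 3*4)/1, (13 - 3*4)/3) => y in {0}; best 8*4 + 2*0 = 32
The maximum 8x + 2y = 32 is achieved at x = 4, y = 0.
Check: 3*4 + 1*0 = 12 <= 13 and 3*4 + 3*0 = 12 <= 13.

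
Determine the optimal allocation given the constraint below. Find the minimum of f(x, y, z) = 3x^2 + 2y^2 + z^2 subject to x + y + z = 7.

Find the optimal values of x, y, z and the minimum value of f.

Using Lagrange multipliers on f = 3x^2 + 2y^2 + z^2 with constraint x + y + z = 7:
Conditions: 2*3*x = lambda, 2*2*y = lambda, 2*1*z = lambda
So x = lambda/6, y = lambda/4, z = lambda/2
Substituting into constraint: lambda * (11/12) = 7
lambda = 84/11
x = 14/11, y = 21/11, z = 42/11
Minimum value = 294/11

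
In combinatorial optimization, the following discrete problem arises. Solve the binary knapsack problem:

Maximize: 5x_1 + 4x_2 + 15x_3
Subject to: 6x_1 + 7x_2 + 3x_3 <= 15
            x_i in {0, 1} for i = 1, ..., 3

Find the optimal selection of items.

Items: item 1 (v=5, w=6), item 2 (v=4, w=7), item 3 (v=15, w=3)
Capacity: 15
Checking all 8 subsets (w = total weight, v = total value):
  {}: w = 0, v = 0
  {1}: w = 6, v = 5
  {2}: w = 7, v = 4
  {3}: w = 3, v = 15
  {1, 2}: w = 13, v = 9
  {1, 3}: w = 9, v = 20
  {2, 3}: w = 10, v = 19
  {1, 2, 3}: w = 16 > 15, infeasible
Best feasible subset: items [1, 3]
Total weight: 9 <= 15, total value: 20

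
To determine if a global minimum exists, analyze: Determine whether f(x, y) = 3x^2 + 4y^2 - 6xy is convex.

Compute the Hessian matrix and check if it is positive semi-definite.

f(x,y) = 3x^2 + 4y^2 - 6xy
Hessian H = [[6, -6], [-6, 8]]
trace(H) = 14, det(H) = 12
Eigenvalues: (14 +/- sqrt(148)) / 2 = 13.08, 0.9172
Since both eigenvalues > 0, f is convex.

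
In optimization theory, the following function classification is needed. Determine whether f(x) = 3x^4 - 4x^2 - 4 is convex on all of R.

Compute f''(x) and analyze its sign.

f(x) = 3x^4 - 4x^2 - 4
f'(x) = 12x^3 + -8x
f''(x) = 36x^2 + -8
f''(0) = -8 < 0, so not convex near x = 0
Therefore, f is not globally convex on R.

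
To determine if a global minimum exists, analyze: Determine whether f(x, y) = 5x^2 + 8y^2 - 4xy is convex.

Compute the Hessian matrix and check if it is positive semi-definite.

f(x,y) = 5x^2 + 8y^2 - 4xy
Hessian H = [[10, -4], [-4, 16]]
trace(H) = 26, det(H) = 144
Eigenvalues: (26 +/- sqrt(100)) / 2 = 18, 8
Since both eigenvalues > 0, f is convex.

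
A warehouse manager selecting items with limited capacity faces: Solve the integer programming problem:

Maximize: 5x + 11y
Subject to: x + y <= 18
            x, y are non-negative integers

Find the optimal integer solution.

Objective: 5x + 11y, constraint: x + y <= 18
Coefficient of y is 11 > coefficient of x is 5, so allocate the entire budget to y.
Optimal: x = 0, y = 18, value = 198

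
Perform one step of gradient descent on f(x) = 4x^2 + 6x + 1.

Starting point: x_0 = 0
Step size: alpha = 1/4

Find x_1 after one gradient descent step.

f(x) = 4x^2 + 6x + 1
f'(x) = 8x + 6
f'(0) = 8*0 + (6) = 6
x_1 = x_0 - alpha * f'(x_0) = 0 - 1/4 * 6 = -3/2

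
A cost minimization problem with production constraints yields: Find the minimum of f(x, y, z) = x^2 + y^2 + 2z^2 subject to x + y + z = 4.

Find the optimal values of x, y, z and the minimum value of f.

Using Lagrange multipliers on f = x^2 + y^2 + 2z^2 with constraint x + y + z = 4:
Conditions: 2*1*x = lambda, 2*1*y = lambda, 2*2*z = lambda
So x = lambda/2, y = lambda/2, z = lambda/4
Substituting into constraint: lambda * (5/4) = 4
lambda = 16/5
x = 8/5, y = 8/5, z = 4/5
Minimum value = 32/5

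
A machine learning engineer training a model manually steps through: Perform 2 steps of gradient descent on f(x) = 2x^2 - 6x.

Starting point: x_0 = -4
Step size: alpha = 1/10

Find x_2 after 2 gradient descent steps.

f(x) = 2x^2 - 6x, f'(x) = 4x + (-6)
Step 1: f'(-4) = -22, x_1 = -4 - 1/10 * -22 = -9/5
Step 2: f'(-9/5) = -66/5, x_2 = -9/5 - 1/10 * -66/5 = -12/25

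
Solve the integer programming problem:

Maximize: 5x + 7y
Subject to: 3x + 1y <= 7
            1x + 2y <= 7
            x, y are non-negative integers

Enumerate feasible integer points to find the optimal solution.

Constraint 1: 3x + 1y <= 7
Constraint 2: 1x + 2y <= 7
Feasible x range (need y >= 0): 0 <= x <= min(7/3, 7/1) => x in {0, ..., 2}.
Enumerate feasible integer points row by row (the coefficient of y is 7 > 0, so for each x the largest feasible y gives the best value):
  x = 0: y <= min((7 - 3*0)/1, (7 - 1*0)/2) => y in {0, ..., 3}; best 5*0 + 7*3 = 21
  x = 1: y <= min((7 - 3*1)/1, (7 - 1*1)/2) => y in {0, ..., 3}; best 5*1 + 7*3 = 26
  x = 2: y <= min((7 - 3*2)/1, (7 - 1*2)/2) => y in {0, ..., 1}; best 5*2 + 7*1 = 17
The maximum 5x + 7y = 26 is achieved at x = 1, y = 3.
Check: 3*1 + 1*3 = 6 <= 7 and 1*1 + 2*3 = 7 <= 7.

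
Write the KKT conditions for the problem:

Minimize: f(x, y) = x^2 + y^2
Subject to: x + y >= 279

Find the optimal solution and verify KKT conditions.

KKT conditions for min x^2 + y^2 s.t. x + y >= 279:
Stationarity: 2x = mu, 2y = mu
So x = y = mu/2.
Complementary slackness: mu*(x + y - 279) = 0
Primal feasibility: x + y >= 279; dual feasibility: mu >= 0
If mu = 0 then x = y = 0, but 0 + 0 < 279 is infeasible, so the constraint is active.
Constraint active: x + y = 2*(mu/2) = 279 => mu = 279
x = y = 279/2, f = 77841/2
Verify: stationarity 2*(279/2) = 279 = mu; primal 279/2 + 279/2 = 279 >= 279; dual mu = 279 >= 0; complementary slackness 279*(279 - 279) = 0. All KKT conditions hold.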